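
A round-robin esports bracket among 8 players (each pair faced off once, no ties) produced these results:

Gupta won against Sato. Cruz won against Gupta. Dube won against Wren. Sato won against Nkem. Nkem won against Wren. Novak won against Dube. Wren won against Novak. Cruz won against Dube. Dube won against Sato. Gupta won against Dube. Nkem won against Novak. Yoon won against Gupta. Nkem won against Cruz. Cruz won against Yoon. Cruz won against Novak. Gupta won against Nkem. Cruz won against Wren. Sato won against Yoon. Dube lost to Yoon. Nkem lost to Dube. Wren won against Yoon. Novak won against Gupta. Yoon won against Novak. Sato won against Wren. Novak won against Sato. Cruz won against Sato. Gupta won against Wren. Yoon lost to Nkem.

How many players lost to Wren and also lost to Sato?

1

Wren beat: Novak, Yoon.
Sato beat: Yoon, Wren, Nkem.
Both beat: Yoon — 1.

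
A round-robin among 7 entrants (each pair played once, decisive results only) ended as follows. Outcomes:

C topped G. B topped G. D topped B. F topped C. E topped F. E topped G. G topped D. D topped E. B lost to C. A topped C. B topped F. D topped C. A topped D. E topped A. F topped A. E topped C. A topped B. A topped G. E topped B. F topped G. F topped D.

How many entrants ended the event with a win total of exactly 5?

1

Win totals: A 4, B 2, C 2, D 3, E 5, F 4, G 1.
Exactly 5: E — 1 entrant.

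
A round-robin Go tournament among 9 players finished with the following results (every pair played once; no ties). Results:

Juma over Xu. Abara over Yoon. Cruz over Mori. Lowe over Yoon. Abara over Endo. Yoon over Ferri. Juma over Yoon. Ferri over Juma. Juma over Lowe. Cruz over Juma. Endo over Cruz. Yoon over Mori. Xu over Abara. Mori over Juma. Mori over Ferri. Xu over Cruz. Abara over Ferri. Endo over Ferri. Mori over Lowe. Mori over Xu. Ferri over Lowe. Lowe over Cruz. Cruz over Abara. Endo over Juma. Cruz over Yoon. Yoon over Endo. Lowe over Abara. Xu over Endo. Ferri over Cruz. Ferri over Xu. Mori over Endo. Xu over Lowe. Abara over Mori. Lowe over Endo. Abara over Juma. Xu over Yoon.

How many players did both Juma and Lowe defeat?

1

Juma beat: Xu, Lowe, Yoon.
Lowe beat: Cruz, Endo, Abara, Yoon.
Both beat: Yoon — 1.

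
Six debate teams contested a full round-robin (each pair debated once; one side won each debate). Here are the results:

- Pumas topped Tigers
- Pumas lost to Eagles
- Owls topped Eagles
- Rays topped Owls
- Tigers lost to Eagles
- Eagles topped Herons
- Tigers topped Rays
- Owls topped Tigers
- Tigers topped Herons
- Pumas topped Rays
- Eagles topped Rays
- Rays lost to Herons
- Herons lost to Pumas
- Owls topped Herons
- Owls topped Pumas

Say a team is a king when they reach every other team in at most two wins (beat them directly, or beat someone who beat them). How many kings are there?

Owls reaches everyone (king).
Pumas cannot reach Eagles in two steps.
Herons cannot reach Pumas, Eagles, Tigers in two steps.
Eagles reaches everyone (king).
Tigers cannot reach Pumas, Eagles in two steps.
Rays reaches everyone (king).
Kings: Owls, Eagles, Rays — 3.

3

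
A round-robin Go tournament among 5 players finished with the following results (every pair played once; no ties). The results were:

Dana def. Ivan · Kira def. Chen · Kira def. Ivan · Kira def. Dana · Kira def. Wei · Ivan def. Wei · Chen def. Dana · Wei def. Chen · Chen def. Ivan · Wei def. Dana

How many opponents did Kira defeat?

4

Kira's results: beat Ivan, Dana, Chen, Wei; lost to no one.
That is 4 wins.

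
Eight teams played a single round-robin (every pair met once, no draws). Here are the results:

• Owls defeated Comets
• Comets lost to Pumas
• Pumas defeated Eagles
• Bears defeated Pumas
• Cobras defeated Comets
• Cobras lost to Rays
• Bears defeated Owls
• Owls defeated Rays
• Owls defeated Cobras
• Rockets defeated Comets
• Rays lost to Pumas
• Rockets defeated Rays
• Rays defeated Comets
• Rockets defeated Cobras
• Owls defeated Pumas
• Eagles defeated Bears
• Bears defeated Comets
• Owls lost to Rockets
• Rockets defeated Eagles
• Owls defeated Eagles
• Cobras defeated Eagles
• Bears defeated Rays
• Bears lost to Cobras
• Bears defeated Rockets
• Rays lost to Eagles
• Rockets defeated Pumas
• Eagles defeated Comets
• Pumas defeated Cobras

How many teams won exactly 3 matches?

2

Win totals: Comets 0, Cobras 3, Eagles 3, Pumas 4, Rays 2, Rockets 6, Owls 5, Bears 5.
Exactly 3: Cobras, Eagles — 2 teams.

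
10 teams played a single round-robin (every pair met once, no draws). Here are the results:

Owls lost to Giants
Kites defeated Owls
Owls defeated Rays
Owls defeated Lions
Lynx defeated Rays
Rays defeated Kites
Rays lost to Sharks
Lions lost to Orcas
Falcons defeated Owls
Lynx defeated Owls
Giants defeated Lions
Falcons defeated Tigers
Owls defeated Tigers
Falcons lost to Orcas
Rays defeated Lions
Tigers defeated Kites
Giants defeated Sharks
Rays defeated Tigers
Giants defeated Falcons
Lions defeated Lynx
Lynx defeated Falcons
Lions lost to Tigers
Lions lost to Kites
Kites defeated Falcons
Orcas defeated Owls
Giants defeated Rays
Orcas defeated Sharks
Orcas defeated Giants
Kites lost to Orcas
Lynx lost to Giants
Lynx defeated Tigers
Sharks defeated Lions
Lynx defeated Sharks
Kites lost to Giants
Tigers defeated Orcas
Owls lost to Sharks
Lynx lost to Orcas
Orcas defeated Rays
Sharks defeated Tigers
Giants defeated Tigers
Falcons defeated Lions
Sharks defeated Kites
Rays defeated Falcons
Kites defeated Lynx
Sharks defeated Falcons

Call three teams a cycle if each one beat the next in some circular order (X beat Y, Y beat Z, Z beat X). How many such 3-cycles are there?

18

Win totals: Lynx 5, Lions 1, Sharks 6, Rays 4, Kites 4, Falcons 3, Giants 8, Orcas 8, Tigers 3, Owls 3.
A team with w wins dominates both others in C(w,2) triples; summing gives 10 + 0 + 15 + 6 + 6 + 3 + 28 + 28 + 3 + 3 = 102 transitive triples.
Total triples C(10,3) = 120, so cyclic triples = 120 − 102 = 18.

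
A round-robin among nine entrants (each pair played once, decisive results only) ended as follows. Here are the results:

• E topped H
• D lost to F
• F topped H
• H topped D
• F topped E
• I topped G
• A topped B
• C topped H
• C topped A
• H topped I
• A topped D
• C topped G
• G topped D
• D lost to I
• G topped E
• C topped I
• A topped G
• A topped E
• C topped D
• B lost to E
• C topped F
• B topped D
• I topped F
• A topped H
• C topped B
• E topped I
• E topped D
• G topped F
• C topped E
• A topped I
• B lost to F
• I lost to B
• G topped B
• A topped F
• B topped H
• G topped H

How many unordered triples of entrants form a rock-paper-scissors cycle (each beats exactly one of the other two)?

Win totals: A 7, B 3, C 8, D 0, E 4, F 4, G 5, H 2, I 3.
An entrant with w wins dominates both others in C(w,2) triples; summing gives 21 + 3 + 28 + 0 + 6 + 6 + 10 + 1 + 3 = 78 transitive triples.
Total triples C(9,3) = 84, so cyclic triples = 84 − 78 = 6.

6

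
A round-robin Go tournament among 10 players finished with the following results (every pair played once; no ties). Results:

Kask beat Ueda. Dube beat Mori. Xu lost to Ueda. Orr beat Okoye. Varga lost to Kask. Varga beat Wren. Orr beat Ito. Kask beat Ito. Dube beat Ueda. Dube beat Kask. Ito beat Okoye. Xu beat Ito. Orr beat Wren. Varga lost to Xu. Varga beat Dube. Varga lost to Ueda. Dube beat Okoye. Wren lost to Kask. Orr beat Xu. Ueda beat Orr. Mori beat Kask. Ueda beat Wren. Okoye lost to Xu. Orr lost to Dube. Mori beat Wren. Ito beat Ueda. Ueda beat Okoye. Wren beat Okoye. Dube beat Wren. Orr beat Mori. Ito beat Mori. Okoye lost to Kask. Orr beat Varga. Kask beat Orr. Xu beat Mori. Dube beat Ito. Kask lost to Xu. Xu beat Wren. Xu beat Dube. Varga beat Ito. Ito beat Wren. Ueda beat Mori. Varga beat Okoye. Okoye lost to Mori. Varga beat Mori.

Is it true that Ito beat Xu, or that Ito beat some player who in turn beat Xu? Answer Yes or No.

Yes

Ito did not beat Xu directly.
Ito beat Mori, Ueda, Okoye, Wren. Of those, Ueda beat Xu.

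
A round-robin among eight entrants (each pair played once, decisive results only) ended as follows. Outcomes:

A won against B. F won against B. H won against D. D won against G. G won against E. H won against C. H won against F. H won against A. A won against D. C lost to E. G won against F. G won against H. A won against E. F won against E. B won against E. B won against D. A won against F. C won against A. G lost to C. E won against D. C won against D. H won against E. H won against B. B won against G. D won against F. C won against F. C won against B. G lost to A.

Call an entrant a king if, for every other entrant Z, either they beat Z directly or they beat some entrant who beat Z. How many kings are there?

4

A reaches everyone (king).
B cannot reach A in two steps.
C reaches everyone (king).
D cannot reach A, C in two steps.
E cannot reach H in two steps.
F cannot reach A, H in two steps.
G reaches everyone (king).
H reaches everyone (king).
Kings: A, C, G, H — 4.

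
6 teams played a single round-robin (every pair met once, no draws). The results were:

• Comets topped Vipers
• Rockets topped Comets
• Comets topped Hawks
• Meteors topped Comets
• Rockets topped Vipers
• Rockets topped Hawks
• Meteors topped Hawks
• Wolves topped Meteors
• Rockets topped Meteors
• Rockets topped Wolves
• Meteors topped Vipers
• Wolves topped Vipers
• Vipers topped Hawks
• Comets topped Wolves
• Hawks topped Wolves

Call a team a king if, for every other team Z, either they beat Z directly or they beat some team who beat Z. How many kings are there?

Vipers cannot reach Meteors, Comets, Rockets in two steps.
Wolves cannot reach Rockets in two steps.
Meteors cannot reach Rockets in two steps.
Comets cannot reach Rockets in two steps.
Rockets reaches everyone (king).
Hawks cannot reach Comets, Rockets in two steps.
Kings: Rockets — 1.

1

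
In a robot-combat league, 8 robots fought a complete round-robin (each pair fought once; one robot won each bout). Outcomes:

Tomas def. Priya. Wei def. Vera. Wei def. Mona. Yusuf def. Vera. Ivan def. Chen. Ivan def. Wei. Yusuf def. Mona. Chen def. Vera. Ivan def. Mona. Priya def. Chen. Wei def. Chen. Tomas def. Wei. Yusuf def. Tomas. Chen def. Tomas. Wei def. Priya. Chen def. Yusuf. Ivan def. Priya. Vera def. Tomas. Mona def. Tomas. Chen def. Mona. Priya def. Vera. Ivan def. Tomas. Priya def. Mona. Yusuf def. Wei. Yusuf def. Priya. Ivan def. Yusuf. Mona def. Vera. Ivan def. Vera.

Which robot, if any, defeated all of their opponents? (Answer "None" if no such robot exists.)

Ivan has 7 wins out of 7 opponents — a perfect record.

Ivan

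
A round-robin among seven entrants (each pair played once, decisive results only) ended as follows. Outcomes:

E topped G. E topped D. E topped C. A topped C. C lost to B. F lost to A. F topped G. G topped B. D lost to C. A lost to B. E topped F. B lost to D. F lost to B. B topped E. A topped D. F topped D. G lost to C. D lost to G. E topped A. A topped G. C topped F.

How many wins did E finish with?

5

E's results: beat A, C, D, F, G; lost to B.
That is 5 wins.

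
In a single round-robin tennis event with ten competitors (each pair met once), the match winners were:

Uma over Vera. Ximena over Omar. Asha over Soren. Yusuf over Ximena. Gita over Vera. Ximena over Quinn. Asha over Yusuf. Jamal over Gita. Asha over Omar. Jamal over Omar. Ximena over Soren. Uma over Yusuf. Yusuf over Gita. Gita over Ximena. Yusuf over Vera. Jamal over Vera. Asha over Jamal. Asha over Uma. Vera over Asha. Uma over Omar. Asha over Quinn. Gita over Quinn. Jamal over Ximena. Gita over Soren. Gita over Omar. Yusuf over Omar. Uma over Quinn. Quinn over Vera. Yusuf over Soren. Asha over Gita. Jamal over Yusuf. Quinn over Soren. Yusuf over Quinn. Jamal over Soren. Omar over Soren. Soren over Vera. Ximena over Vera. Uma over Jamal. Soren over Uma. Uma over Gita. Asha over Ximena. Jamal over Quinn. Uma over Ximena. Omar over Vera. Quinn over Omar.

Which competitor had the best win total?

Asha

Win totals: Omar 2, Quinn 3, Vera 1, Asha 8, Gita 5, Uma 7, Soren 2, Ximena 4, Jamal 7, Yusuf 6.
Asha leads with 8 wins (next highest: 7).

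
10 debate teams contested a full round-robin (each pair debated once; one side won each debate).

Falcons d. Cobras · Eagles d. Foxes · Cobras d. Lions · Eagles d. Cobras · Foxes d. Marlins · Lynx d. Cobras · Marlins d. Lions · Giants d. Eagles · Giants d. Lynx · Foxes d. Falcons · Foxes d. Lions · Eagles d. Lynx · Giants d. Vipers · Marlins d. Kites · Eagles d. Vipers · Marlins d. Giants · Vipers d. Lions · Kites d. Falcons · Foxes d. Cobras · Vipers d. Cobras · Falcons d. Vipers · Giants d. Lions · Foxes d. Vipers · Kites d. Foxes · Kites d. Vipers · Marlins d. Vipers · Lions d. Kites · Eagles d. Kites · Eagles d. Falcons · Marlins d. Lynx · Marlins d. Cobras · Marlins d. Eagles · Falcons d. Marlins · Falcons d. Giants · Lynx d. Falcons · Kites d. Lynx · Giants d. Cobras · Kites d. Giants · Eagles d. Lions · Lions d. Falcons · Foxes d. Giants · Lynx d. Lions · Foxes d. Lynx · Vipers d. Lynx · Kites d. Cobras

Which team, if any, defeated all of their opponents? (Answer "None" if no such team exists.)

Highest win total is Marlins with 7 (out of 9 possible).
Marlins lost to Falcons, Foxes, so no team went undefeated.

None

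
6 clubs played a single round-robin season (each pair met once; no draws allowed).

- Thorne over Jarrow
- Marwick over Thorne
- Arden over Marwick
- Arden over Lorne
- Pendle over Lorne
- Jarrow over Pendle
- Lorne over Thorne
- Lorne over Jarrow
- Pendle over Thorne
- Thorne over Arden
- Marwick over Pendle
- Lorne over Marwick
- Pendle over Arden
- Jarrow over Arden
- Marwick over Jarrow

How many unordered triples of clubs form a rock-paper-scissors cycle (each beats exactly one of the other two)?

8

Of the C(6,3) = 20 triples, the cyclic ones are: {Pendle, Lorne, Marwick}; {Pendle, Lorne, Jarrow}; {Pendle, Marwick, Arden}; {Pendle, Thorne, Jarrow}; {Lorne, Thorne, Arden}; {Lorne, Jarrow, Arden}; {Marwick, Thorne, Arden}; {Marwick, Jarrow, Arden}.
That is 8.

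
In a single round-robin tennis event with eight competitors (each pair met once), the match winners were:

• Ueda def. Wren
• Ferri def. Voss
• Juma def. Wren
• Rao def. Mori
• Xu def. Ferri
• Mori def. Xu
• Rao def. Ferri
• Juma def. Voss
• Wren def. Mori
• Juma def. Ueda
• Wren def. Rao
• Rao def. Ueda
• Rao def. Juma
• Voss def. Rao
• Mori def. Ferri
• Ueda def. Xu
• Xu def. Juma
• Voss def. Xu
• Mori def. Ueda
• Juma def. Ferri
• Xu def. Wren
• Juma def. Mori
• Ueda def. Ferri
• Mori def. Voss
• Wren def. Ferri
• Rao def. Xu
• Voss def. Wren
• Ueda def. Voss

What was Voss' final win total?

Voss' results: beat Rao, Wren, Xu; lost to Ueda, Juma, Mori, Ferri.
That is 3 wins.

3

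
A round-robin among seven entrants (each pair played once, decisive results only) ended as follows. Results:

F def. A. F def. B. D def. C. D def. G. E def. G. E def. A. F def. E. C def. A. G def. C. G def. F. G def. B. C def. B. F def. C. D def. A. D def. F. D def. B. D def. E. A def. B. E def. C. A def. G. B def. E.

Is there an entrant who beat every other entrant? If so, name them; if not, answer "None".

D

D has 6 wins out of 6 opponents — a perfect record.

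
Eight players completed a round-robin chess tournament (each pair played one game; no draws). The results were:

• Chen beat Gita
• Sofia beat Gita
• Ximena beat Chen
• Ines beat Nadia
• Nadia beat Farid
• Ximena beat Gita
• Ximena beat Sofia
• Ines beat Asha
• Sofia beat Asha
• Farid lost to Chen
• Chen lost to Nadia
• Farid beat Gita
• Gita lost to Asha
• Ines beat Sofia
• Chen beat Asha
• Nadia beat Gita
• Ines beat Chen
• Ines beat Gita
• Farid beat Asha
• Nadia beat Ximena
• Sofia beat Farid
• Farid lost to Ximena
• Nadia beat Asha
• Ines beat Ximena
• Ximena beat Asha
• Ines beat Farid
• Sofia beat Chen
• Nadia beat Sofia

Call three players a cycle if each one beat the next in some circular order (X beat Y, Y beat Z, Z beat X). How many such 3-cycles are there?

0

Win totals: Nadia 6, Chen 3, Sofia 4, Gita 0, Ximena 5, Asha 1, Farid 2, Ines 7.
A player with w wins dominates both others in C(w,2) triples; summing gives 15 + 3 + 6 + 0 + 10 + 0 + 1 + 21 = 56 transitive triples.
Total triples C(8,3) = 56, so cyclic triples = 56 − 56 = 0.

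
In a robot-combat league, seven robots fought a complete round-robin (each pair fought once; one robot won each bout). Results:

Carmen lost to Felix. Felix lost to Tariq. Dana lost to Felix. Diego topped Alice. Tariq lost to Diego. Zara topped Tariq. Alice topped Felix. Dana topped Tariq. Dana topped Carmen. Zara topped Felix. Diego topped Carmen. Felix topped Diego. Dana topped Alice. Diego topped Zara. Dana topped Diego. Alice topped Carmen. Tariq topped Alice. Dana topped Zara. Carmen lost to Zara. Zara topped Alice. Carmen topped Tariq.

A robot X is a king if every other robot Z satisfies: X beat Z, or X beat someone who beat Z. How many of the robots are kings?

Alice cannot reach Zara in two steps.
Tariq cannot reach Zara in two steps.
Carmen cannot reach Zara, Dana, Diego in two steps.
Felix reaches everyone (king).
Zara reaches everyone (king).
Dana reaches everyone (king).
Diego cannot reach Dana in two steps.
Kings: Felix, Zara, Dana — 3.

3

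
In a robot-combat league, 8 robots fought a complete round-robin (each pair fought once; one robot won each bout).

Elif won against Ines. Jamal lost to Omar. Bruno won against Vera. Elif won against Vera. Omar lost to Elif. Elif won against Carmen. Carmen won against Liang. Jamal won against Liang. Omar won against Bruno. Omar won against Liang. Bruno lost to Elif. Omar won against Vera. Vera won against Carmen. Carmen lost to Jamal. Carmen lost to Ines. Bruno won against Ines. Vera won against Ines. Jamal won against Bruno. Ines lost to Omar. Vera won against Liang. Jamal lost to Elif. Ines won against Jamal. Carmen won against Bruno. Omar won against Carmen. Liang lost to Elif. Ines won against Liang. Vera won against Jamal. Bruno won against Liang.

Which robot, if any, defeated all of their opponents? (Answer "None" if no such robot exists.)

Elif

Elif has 7 wins out of 7 opponents — a perfect record.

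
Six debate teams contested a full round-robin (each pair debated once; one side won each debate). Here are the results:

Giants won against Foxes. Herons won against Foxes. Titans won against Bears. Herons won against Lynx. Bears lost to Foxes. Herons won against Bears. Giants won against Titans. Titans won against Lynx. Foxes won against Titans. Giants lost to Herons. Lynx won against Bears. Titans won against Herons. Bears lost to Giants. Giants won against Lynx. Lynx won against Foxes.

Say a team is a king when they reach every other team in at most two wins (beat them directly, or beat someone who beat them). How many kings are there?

3

Foxes cannot reach Giants in two steps.
Bears cannot reach Foxes, Titans, Herons, Lynx, Giants in two steps.
Titans reaches everyone (king).
Herons reaches everyone (king).
Lynx cannot reach Herons, Giants in two steps.
Giants reaches everyone (king).
Kings: Titans, Herons, Giants — 3.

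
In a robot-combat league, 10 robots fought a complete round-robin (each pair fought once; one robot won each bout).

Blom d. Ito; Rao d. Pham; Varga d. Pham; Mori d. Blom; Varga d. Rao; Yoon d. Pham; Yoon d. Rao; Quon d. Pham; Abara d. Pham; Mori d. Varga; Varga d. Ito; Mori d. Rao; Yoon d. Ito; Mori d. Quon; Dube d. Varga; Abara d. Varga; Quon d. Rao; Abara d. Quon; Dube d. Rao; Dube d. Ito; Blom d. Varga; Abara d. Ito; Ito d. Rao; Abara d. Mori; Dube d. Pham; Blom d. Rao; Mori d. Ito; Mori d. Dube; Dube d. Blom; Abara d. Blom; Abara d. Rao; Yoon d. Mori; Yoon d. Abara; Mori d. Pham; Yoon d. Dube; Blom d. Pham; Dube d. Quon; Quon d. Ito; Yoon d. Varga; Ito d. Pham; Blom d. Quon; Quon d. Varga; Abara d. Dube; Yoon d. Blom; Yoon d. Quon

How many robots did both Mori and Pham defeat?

Mori beat: Quon, Blom, Varga, Rao, Pham, Dube, Ito.
Pham beat: no one.
No one was beaten by both.

0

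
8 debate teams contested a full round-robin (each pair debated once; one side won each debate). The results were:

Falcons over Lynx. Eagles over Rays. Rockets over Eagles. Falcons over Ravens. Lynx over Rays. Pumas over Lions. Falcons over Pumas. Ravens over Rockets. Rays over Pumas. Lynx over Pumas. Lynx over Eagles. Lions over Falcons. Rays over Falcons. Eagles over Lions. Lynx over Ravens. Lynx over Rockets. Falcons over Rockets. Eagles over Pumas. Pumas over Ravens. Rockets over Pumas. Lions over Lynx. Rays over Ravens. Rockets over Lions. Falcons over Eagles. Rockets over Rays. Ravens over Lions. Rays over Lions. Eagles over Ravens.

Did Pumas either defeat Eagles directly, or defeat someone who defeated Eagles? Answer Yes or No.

No

Pumas did not beat Eagles directly.
Pumas beat Ravens, Lions, but each of them lost to Eagles. No two-step path.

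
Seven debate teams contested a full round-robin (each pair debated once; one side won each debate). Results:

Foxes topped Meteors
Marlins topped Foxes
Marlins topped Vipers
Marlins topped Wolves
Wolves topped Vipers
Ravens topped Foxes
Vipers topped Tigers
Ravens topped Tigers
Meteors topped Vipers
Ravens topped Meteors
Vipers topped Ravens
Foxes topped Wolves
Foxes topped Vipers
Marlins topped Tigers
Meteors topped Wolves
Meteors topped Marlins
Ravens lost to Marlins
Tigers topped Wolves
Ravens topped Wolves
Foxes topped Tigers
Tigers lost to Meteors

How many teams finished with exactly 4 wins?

3

Win totals: Wolves 1, Meteors 4, Tigers 1, Marlins 5, Vipers 2, Foxes 4, Ravens 4.
Exactly 4: Meteors, Foxes, Ravens — 3 teams.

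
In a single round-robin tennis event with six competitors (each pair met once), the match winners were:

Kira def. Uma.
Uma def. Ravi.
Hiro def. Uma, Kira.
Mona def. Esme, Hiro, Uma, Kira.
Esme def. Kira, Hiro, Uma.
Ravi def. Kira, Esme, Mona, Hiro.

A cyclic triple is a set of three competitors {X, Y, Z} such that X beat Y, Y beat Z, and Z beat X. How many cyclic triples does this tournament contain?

4

Win totals: Esme 3, Kira 1, Mona 4, Uma 1, Ravi 4, Hiro 2.
A competitor with w wins dominates both others in C(w,2) triples; summing gives 3 + 0 + 6 + 0 + 6 + 1 = 16 transitive triples.
Total triples C(6,3) = 20, so cyclic triples = 20 − 16 = 4.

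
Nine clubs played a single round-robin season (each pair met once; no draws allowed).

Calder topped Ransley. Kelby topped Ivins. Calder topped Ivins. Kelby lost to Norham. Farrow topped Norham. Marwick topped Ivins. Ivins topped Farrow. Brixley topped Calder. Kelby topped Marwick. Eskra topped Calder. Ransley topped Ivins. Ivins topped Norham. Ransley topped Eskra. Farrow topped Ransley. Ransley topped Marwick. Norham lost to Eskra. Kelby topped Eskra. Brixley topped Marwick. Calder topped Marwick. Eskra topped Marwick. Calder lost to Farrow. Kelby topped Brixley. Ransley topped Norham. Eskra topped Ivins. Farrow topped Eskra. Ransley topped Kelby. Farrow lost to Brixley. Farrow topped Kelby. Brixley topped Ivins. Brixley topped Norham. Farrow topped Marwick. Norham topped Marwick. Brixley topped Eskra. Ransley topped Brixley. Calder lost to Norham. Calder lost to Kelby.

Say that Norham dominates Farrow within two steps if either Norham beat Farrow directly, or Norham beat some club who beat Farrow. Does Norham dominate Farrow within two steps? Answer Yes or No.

Norham did not beat Farrow directly.
Norham beat Kelby, Calder, Marwick, but each of them lost to Farrow. No two-step path.

No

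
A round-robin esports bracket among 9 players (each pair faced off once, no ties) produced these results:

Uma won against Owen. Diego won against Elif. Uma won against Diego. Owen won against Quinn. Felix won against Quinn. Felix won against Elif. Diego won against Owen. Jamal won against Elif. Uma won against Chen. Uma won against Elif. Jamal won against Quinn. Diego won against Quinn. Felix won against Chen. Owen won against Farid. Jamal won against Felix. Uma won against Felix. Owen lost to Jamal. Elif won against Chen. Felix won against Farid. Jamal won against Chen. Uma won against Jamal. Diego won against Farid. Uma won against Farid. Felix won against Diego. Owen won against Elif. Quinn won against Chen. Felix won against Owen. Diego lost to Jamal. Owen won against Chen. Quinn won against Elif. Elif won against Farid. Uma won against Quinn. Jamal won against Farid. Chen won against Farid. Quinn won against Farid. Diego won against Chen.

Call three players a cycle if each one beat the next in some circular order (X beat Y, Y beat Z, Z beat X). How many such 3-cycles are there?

0

Win totals: Jamal 7, Owen 4, Uma 8, Felix 6, Quinn 3, Elif 2, Chen 1, Diego 5, Farid 0.
A player with w wins dominates both others in C(w,2) triples; summing gives 21 + 6 + 28 + 15 + 3 + 1 + 0 + 10 + 0 = 84 transitive triples.
Total triples C(9,3) = 84, so cyclic triples = 84 − 84 = 0.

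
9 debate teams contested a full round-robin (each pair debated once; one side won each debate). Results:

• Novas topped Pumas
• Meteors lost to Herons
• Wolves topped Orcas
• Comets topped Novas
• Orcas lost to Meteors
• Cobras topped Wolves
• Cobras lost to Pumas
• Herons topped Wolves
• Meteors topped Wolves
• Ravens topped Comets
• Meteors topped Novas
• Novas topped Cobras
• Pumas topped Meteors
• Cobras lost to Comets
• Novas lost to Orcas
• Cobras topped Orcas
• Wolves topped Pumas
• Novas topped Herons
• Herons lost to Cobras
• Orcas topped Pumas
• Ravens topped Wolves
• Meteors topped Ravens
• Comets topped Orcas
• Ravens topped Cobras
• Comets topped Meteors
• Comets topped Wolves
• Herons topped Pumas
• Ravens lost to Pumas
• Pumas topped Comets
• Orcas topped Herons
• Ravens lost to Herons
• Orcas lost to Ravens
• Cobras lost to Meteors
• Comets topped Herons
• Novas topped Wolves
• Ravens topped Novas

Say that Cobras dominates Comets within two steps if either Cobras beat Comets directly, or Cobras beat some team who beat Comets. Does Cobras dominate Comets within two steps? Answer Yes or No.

Cobras did not beat Comets directly.
Cobras beat Wolves, Herons, Orcas, but each of them lost to Comets. No two-step path.

No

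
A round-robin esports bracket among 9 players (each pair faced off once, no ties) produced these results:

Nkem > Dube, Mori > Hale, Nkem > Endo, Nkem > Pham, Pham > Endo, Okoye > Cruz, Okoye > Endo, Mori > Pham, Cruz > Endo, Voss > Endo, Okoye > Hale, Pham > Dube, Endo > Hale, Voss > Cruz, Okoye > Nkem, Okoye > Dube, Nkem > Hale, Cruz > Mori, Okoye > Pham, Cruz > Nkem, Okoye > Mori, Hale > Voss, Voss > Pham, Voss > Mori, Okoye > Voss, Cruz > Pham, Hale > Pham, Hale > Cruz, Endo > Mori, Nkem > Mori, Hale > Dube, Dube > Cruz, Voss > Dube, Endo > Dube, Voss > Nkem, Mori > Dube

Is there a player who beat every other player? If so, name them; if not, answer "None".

Okoye

Okoye has 8 wins out of 8 opponents — a perfect record.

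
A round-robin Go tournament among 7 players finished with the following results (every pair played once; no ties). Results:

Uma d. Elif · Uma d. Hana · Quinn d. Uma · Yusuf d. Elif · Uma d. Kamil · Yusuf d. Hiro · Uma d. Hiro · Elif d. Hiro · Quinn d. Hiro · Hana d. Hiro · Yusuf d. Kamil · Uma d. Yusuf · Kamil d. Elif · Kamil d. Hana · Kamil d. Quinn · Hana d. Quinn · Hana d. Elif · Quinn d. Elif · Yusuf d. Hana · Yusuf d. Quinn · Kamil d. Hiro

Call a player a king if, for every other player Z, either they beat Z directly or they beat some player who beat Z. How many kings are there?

Kamil cannot reach Yusuf in two steps.
Elif cannot reach Kamil, Uma, Quinn, Hana, Yusuf in two steps.
Uma reaches everyone (king).
Quinn reaches everyone (king).
Hana cannot reach Kamil, Yusuf in two steps.
Yusuf reaches everyone (king).
Hiro cannot reach Kamil, Elif, Uma, Quinn, Hana, Yusuf in two steps.
Kings: Uma, Quinn, Yusuf — 3.

3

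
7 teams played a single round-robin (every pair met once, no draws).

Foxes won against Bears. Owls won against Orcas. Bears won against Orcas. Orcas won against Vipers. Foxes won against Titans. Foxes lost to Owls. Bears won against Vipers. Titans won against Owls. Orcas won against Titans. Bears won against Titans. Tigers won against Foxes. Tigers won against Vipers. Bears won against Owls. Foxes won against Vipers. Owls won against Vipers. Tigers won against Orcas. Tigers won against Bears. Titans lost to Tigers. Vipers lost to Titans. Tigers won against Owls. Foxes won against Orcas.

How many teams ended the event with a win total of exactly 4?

Win totals: Orcas 2, Foxes 4, Bears 4, Tigers 6, Owls 3, Vipers 0, Titans 2.
Exactly 4: Foxes, Bears — 2 teams.

2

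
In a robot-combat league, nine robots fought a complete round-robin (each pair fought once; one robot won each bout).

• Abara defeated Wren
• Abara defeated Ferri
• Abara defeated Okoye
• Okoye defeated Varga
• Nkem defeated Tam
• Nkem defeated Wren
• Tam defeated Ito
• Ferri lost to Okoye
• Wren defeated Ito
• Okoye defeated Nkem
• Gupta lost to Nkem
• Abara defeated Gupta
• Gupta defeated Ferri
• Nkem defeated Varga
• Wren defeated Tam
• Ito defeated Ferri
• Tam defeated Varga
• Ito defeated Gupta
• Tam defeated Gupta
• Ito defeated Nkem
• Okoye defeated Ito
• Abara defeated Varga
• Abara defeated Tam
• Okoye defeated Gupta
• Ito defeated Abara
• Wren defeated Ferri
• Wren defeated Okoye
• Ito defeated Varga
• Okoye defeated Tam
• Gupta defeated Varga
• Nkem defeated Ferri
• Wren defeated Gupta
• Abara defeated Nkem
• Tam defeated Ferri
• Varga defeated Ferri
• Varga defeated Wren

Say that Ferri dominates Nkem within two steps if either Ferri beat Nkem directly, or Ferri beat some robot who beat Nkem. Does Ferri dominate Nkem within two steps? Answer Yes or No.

Ferri did not beat Nkem directly.
Ferri beat no one, so there is no intermediate robot.

No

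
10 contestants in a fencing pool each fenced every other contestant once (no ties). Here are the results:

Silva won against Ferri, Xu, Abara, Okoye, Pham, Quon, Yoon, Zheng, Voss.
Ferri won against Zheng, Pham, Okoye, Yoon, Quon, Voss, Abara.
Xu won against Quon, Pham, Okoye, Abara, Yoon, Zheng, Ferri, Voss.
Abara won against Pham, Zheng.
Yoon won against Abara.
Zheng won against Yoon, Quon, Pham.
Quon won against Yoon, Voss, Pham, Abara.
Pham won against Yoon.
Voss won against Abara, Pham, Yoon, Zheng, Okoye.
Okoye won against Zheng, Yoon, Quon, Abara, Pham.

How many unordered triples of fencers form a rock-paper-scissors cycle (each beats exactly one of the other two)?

Win totals: Silva 9, Voss 5, Abara 2, Xu 8, Yoon 1, Zheng 3, Ferri 7, Pham 1, Okoye 5, Quon 4.
A fencer with w wins dominates both others in C(w,2) triples; summing gives 36 + 10 + 1 + 28 + 0 + 3 + 21 + 0 + 10 + 6 = 115 transitive triples.
Total triples C(10,3) = 120, so cyclic triples = 120 − 115 = 5.

5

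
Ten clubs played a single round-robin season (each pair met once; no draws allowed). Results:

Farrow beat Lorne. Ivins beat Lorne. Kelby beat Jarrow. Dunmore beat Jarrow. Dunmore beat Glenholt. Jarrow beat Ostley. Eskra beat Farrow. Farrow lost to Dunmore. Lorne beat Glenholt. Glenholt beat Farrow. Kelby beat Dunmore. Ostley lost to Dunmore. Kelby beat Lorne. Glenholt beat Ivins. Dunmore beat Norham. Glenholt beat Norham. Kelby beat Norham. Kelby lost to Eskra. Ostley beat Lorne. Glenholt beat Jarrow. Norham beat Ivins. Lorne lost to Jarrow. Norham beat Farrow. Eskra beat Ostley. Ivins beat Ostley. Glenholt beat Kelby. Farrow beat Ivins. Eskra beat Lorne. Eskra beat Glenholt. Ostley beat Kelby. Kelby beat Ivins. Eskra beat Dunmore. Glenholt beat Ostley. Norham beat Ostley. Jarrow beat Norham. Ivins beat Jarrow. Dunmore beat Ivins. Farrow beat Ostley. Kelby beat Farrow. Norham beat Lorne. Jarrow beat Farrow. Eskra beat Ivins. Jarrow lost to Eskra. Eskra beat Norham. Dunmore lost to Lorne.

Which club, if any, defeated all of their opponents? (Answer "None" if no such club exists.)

Eskra has 9 wins out of 9 opponents — a perfect record.

Eskra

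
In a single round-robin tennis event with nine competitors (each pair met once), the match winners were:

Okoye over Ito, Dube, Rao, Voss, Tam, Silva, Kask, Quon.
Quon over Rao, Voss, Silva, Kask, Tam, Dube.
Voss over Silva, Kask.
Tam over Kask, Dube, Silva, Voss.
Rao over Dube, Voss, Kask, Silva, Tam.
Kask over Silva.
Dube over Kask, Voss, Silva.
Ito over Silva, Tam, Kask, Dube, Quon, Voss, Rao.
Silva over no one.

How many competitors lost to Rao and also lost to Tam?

4

Rao beat: Tam, Voss, Kask, Dube, Silva.
Tam beat: Voss, Kask, Dube, Silva.
Both beat: Voss, Kask, Dube, Silva — 4.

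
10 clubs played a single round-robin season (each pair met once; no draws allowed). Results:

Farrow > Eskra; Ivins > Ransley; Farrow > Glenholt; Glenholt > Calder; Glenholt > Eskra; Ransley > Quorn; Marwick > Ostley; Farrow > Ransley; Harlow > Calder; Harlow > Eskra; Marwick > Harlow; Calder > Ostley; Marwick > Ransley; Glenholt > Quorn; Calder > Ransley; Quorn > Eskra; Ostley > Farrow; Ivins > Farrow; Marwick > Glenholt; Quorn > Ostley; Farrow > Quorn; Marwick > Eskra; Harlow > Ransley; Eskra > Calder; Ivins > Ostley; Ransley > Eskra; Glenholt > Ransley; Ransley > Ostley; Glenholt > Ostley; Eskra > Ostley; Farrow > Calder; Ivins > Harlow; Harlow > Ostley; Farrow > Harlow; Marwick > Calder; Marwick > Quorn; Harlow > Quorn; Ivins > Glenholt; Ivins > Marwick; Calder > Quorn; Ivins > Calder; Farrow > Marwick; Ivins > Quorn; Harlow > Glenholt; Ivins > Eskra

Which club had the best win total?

Ivins

Win totals: Ransley 3, Harlow 6, Marwick 7, Calder 3, Ostley 1, Glenholt 5, Eskra 2, Ivins 9, Farrow 7, Quorn 2.
Ivins leads with 9 wins (next highest: 7).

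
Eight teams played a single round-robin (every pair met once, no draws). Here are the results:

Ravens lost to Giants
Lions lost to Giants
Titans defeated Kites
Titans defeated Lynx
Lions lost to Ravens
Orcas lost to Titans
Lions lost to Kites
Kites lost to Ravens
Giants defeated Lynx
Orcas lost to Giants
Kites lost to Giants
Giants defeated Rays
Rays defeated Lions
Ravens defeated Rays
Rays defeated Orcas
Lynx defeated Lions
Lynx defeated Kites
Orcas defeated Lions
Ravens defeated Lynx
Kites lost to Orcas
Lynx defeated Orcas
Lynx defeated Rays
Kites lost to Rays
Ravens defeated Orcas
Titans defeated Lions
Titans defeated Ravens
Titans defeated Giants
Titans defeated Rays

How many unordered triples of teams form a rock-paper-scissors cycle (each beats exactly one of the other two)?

0

Win totals: Rays 3, Ravens 5, Kites 1, Lynx 4, Giants 6, Orcas 2, Titans 7, Lions 0.
A team with w wins dominates both others in C(w,2) triples; summing gives 3 + 10 + 0 + 6 + 15 + 1 + 21 + 0 = 56 transitive triples.
Total triples C(8,3) = 56, so cyclic triples = 56 − 56 = 0.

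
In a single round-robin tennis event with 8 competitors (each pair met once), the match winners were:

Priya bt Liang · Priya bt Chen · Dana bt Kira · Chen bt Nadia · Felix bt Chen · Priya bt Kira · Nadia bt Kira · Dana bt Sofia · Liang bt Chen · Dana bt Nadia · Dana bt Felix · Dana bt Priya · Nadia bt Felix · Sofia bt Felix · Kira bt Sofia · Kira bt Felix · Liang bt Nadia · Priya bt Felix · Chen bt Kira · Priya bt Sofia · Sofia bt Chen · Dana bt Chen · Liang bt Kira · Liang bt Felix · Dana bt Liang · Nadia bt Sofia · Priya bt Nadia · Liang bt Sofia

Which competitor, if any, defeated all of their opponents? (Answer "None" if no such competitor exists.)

Dana has 7 wins out of 7 opponents — a perfect record.

Dana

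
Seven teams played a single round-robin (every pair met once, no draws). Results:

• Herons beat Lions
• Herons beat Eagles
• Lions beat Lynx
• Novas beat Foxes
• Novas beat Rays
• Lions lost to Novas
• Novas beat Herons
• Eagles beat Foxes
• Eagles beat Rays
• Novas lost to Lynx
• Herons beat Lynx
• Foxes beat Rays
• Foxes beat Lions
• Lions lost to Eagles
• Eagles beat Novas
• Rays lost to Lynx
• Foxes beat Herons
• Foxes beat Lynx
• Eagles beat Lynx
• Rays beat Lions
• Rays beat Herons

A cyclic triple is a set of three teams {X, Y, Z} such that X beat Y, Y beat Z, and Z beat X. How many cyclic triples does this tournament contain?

Win totals: Eagles 5, Rays 2, Lions 1, Foxes 4, Herons 3, Lynx 2, Novas 4.
A team with w wins dominates both others in C(w,2) triples; summing gives 10 + 1 + 0 + 6 + 3 + 1 + 6 = 27 transitive triples.
Total triples C(7,3) = 35, so cyclic triples = 35 − 27 = 8.

8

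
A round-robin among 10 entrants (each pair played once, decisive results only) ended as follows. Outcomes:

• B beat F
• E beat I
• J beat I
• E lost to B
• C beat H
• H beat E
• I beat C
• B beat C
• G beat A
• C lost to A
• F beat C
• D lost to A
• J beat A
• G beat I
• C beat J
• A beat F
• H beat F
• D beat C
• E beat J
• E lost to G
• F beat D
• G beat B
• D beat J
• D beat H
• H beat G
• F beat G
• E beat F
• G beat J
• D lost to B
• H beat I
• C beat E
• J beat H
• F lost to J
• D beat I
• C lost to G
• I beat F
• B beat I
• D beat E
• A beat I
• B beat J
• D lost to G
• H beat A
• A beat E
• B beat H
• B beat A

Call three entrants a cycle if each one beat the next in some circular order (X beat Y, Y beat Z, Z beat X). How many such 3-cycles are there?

25

Win totals: A 5, B 8, C 3, D 5, E 3, F 3, G 7, H 5, I 2, J 4.
An entrant with w wins dominates both others in C(w,2) triples; summing gives 10 + 28 + 3 + 10 + 3 + 3 + 21 + 10 + 1 + 6 = 95 transitive triples.
Total triples C(10,3) = 120, so cyclic triples = 120 − 95 = 25.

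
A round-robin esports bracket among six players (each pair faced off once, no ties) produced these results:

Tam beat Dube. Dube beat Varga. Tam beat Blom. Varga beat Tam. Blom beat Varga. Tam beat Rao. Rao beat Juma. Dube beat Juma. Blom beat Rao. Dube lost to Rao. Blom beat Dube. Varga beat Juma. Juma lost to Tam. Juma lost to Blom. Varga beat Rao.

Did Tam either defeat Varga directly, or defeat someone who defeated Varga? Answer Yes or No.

Tam did not beat Varga directly.
Tam beat Dube, Juma, Blom, Rao. Of those, Dube beat Varga.

Yes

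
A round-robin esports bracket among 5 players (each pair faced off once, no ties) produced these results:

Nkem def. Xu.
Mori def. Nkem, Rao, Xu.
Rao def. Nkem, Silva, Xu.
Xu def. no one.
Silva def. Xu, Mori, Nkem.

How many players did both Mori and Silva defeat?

Mori beat: Xu, Nkem, Rao.
Silva beat: Xu, Nkem, Mori.
Both beat: Xu, Nkem — 2.

2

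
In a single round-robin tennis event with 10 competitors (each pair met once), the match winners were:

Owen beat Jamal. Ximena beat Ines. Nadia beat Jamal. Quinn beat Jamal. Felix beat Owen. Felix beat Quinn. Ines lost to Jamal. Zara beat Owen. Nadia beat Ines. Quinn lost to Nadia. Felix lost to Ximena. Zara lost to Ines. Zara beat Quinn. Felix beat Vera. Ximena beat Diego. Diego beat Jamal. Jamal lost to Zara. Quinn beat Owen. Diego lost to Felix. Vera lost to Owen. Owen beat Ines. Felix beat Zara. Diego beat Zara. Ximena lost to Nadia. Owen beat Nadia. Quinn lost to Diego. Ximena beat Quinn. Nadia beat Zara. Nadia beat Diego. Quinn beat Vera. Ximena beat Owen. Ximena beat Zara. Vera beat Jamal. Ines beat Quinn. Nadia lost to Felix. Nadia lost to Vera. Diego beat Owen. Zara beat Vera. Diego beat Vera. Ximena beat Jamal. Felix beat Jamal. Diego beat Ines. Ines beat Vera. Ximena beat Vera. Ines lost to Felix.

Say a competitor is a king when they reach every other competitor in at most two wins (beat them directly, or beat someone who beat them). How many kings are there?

Vera cannot reach Owen, Felix in two steps.
Zara cannot reach Ximena, Diego, Felix in two steps.
Ximena reaches everyone (king).
Owen cannot reach Felix in two steps.
Diego cannot reach Ximena, Felix in two steps.
Jamal cannot reach Ximena, Owen, Diego, Felix, Nadia in two steps.
Quinn cannot reach Zara, Ximena, Diego, Felix in two steps.
Felix reaches everyone (king).
Nadia reaches everyone (king).
Ines cannot reach Ximena, Diego, Felix in two steps.
Kings: Ximena, Felix, Nadia — 3.

3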